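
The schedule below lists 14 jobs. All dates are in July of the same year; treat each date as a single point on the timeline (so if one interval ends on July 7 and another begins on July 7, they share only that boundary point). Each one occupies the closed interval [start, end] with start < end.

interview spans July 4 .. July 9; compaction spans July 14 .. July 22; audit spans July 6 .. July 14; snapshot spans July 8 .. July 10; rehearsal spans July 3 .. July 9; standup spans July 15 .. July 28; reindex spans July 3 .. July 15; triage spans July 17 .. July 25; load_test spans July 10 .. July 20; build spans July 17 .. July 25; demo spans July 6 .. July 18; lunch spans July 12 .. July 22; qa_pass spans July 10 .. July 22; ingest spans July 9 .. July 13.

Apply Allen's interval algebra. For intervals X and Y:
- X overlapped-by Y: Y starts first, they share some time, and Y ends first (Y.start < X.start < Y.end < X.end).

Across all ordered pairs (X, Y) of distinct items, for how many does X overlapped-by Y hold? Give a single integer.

Checking all 182 ordered pairs for relation 'overlapped-by'; matching pairs in alphabetical order:
(audit, interview): audit overlapped-by interview ✓
(audit, rehearsal): audit overlapped-by rehearsal ✓
(build, compaction): build overlapped-by compaction ✓
(build, demo): build overlapped-by demo ✓
(build, load_test): build overlapped-by load_test ✓
(build, lunch): build overlapped-by lunch ✓
(build, qa_pass): build overlapped-by qa_pass ✓
(compaction, demo): compaction overlapped-by demo ✓
(compaction, load_test): compaction overlapped-by load_test ✓
(compaction, reindex): compaction overlapped-by reindex ✓
(demo, interview): demo overlapped-by interview ✓
(demo, rehearsal): demo overlapped-by rehearsal ✓
(demo, reindex): demo overlapped-by reindex ✓
(ingest, snapshot): ingest overlapped-by snapshot ✓
(load_test, audit): load_test overlapped-by audit ✓
(load_test, demo): load_test overlapped-by demo ✓
(load_test, ingest): load_test overlapped-by ingest ✓
(load_test, reindex): load_test overlapped-by reindex ✓
(lunch, audit): lunch overlapped-by audit ✓
(lunch, demo): lunch overlapped-by demo ✓
(lunch, ingest): lunch overlapped-by ingest ✓
(lunch, load_test): lunch overlapped-by load_test ✓
(lunch, reindex): lunch overlapped-by reindex ✓
(qa_pass, audit): qa_pass overlapped-by audit ✓
... plus 15 further pairs not listed.
Count: 39.

39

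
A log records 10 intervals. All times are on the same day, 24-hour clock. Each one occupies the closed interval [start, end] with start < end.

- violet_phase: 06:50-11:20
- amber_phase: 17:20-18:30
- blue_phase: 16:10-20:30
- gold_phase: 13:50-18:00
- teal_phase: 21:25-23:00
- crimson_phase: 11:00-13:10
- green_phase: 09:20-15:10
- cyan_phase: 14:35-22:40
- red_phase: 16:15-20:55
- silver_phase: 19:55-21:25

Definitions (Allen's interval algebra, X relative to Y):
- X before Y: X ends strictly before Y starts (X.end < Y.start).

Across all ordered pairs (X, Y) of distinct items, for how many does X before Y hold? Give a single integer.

Checking all 90 ordered pairs for relation 'before'; matching pairs in alphabetical order:
(amber_phase, silver_phase): amber_phase before silver_phase ✓
(amber_phase, teal_phase): amber_phase before teal_phase ✓
(blue_phase, teal_phase): blue_phase before teal_phase ✓
(crimson_phase, amber_phase): crimson_phase before amber_phase ✓
(crimson_phase, blue_phase): crimson_phase before blue_phase ✓
(crimson_phase, cyan_phase): crimson_phase before cyan_phase ✓
(crimson_phase, gold_phase): crimson_phase before gold_phase ✓
(crimson_phase, red_phase): crimson_phase before red_phase ✓
(crimson_phase, silver_phase): crimson_phase before silver_phase ✓
(crimson_phase, teal_phase): crimson_phase before teal_phase ✓
(gold_phase, silver_phase): gold_phase before silver_phase ✓
(gold_phase, teal_phase): gold_phase before teal_phase ✓
(green_phase, amber_phase): green_phase before amber_phase ✓
(green_phase, blue_phase): green_phase before blue_phase ✓
(green_phase, red_phase): green_phase before red_phase ✓
(green_phase, silver_phase): green_phase before silver_phase ✓
(green_phase, teal_phase): green_phase before teal_phase ✓
(red_phase, teal_phase): red_phase before teal_phase ✓
(violet_phase, amber_phase): violet_phase before amber_phase ✓
(violet_phase, blue_phase): violet_phase before blue_phase ✓
(violet_phase, cyan_phase): violet_phase before cyan_phase ✓
(violet_phase, gold_phase): violet_phase before gold_phase ✓
(violet_phase, red_phase): violet_phase before red_phase ✓
(violet_phase, silver_phase): violet_phase before silver_phase ✓
... plus 1 further pairs not listed.
Count: 25.

25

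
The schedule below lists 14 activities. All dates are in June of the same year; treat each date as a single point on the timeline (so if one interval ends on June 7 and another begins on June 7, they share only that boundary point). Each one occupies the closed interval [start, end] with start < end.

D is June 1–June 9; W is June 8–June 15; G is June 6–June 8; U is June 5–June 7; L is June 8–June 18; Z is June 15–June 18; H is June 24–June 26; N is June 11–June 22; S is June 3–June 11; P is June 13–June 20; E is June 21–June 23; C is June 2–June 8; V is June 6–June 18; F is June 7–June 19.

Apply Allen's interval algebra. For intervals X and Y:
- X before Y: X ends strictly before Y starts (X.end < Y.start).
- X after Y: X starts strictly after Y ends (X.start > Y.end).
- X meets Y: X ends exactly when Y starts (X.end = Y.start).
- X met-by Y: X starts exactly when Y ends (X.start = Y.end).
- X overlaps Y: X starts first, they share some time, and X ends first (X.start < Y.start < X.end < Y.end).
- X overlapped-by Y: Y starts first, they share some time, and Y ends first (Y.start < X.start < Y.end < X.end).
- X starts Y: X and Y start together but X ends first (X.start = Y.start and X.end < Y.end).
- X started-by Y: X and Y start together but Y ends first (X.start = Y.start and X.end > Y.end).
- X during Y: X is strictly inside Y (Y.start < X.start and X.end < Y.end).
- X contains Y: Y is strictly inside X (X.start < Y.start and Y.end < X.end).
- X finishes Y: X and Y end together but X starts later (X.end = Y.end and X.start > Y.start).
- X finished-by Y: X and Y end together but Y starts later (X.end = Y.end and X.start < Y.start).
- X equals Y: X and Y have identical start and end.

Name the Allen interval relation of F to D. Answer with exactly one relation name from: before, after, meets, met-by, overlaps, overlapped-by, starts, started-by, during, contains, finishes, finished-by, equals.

F = [June 7, June 19]; D = [June 1, June 9].
Compare endpoints: F.start > D.start, F.start < D.end, F.end > D.start, F.end > D.end.
That pattern is 'overlapped-by'.

overlapped-by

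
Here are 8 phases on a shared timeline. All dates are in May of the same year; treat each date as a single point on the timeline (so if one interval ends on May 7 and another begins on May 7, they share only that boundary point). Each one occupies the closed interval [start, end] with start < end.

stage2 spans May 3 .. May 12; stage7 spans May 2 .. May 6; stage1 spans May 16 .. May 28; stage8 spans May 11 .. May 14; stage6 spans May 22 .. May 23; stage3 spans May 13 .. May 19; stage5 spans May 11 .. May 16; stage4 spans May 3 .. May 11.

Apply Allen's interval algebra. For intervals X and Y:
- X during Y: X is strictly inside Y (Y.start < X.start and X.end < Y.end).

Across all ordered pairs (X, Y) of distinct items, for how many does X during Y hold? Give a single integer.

1

Checking all 56 ordered pairs for relation 'during'; matching pairs in alphabetical order:
(stage6, stage1): stage6 during stage1 ✓
Count: 1.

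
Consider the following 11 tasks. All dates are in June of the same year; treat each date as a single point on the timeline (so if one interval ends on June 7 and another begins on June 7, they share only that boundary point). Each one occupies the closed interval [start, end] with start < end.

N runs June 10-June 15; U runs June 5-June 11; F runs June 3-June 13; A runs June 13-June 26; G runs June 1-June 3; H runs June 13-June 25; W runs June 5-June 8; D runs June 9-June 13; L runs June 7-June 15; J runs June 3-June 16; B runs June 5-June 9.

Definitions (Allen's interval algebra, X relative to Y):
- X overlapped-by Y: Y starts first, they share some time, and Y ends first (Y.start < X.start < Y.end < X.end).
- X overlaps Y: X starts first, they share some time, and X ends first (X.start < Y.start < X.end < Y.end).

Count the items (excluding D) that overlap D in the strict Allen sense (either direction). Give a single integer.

2

Target D = [June 9, June 13].
A [June 13, June 26] → met-by → no.
B [June 5, June 9] → meets → no.
F [June 3, June 13] → finished-by → no.
G [June 1, June 3] → before → no.
H [June 13, June 25] → met-by → no.
J [June 3, June 16] → contains → no.
L [June 7, June 15] → contains → no.
N [June 10, June 15] → overlapped-by → counts.
U [June 5, June 11] → overlaps → counts.
W [June 5, June 8] → before → no.
Total: 2.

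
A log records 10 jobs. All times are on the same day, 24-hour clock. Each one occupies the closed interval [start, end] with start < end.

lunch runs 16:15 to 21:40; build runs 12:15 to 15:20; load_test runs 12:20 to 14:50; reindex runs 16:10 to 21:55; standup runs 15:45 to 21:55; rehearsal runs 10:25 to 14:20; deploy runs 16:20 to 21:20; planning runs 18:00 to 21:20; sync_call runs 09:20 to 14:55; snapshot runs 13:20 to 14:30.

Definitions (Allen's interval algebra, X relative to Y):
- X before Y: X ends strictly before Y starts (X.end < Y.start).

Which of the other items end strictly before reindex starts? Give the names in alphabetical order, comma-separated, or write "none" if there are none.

Target reindex = [16:10, 21:55].
build [12:15, 15:20] → before → yes.
deploy [16:20, 21:20] → during → no.
load_test [12:20, 14:50] → before → yes.
lunch [16:15, 21:40] → during → no.
planning [18:00, 21:20] → during → no.
rehearsal [10:25, 14:20] → before → yes.
snapshot [13:20, 14:30] → before → yes.
standup [15:45, 21:55] → finished-by → no.
sync_call [09:20, 14:55] → before → yes.
Result: build, load_test, rehearsal, snapshot, sync_call.

build, load_test, rehearsal, snapshot, sync_call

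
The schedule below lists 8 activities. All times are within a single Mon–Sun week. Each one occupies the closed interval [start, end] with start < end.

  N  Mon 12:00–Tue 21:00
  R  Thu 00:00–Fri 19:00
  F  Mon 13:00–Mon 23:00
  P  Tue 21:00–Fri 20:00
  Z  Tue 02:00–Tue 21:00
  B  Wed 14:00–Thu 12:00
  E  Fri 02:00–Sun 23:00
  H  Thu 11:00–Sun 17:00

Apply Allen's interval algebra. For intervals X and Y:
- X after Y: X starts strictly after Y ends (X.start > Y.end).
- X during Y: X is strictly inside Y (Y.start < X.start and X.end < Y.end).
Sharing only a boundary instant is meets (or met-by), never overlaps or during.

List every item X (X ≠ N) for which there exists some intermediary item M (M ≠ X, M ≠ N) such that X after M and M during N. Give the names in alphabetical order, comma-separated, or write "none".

B, E, H, P, R, Z

Target N = [Mon 12:00, Tue 21:00].
Intermediaries M with M during N: F.
Via F — items with X after F: B, E, H, P, R, Z.
Union: B, E, H, P, R, Z.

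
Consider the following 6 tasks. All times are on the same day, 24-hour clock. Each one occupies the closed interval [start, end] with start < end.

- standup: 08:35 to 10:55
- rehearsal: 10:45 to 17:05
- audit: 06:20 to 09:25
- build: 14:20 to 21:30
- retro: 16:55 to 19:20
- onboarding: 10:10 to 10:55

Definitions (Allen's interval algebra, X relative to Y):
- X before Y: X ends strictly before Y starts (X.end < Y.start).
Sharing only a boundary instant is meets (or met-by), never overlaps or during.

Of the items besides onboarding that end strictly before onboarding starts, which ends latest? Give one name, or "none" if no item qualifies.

audit

Target onboarding = [10:10, 10:55].
audit [06:20, 09:25] → before → candidate.
build [14:20, 21:30] → after → excluded.
rehearsal [10:45, 17:05] → overlapped-by → excluded.
retro [16:55, 19:20] → after → excluded.
standup [08:35, 10:55] → finished-by → excluded.
Among candidates, latest end is 09:25 → audit.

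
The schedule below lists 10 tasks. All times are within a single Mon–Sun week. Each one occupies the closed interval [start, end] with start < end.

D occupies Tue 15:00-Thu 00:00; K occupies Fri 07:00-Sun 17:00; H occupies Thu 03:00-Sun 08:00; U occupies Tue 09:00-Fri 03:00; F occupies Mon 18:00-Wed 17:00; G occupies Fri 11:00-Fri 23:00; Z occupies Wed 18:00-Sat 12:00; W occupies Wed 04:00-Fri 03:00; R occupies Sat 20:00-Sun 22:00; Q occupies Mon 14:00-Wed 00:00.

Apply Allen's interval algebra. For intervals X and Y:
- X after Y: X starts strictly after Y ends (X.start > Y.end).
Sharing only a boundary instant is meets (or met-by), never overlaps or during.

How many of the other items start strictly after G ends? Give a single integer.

Target G = [Fri 11:00, Fri 23:00].
D [Tue 15:00, Thu 00:00] → before → no.
F [Mon 18:00, Wed 17:00] → before → no.
H [Thu 03:00, Sun 08:00] → contains → no.
K [Fri 07:00, Sun 17:00] → contains → no.
Q [Mon 14:00, Wed 00:00] → before → no.
R [Sat 20:00, Sun 22:00] → after → counts.
U [Tue 09:00, Fri 03:00] → before → no.
W [Wed 04:00, Fri 03:00] → before → no.
Z [Wed 18:00, Sat 12:00] → contains → no.
Total: 1.

1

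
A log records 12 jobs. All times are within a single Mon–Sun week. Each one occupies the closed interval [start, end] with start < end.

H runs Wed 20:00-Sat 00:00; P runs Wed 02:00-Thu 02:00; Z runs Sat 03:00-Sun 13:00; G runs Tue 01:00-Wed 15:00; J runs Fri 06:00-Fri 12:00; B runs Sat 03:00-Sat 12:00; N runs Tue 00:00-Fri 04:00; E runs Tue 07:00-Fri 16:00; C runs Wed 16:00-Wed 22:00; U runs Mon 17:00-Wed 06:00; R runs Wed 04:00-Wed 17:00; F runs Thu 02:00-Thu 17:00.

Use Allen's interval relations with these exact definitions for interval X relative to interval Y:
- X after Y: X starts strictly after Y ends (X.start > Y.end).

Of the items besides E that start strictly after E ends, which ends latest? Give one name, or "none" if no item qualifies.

Target E = [Tue 07:00, Fri 16:00].
B [Sat 03:00, Sat 12:00] → after → candidate.
C [Wed 16:00, Wed 22:00] → during → excluded.
F [Thu 02:00, Thu 17:00] → during → excluded.
G [Tue 01:00, Wed 15:00] → overlaps → excluded.
H [Wed 20:00, Sat 00:00] → overlapped-by → excluded.
J [Fri 06:00, Fri 12:00] → during → excluded.
N [Tue 00:00, Fri 04:00] → overlaps → excluded.
P [Wed 02:00, Thu 02:00] → during → excluded.
R [Wed 04:00, Wed 17:00] → during → excluded.
U [Mon 17:00, Wed 06:00] → overlaps → excluded.
Z [Sat 03:00, Sun 13:00] → after → candidate.
Among candidates, latest end is Sun 13:00 → Z.

Z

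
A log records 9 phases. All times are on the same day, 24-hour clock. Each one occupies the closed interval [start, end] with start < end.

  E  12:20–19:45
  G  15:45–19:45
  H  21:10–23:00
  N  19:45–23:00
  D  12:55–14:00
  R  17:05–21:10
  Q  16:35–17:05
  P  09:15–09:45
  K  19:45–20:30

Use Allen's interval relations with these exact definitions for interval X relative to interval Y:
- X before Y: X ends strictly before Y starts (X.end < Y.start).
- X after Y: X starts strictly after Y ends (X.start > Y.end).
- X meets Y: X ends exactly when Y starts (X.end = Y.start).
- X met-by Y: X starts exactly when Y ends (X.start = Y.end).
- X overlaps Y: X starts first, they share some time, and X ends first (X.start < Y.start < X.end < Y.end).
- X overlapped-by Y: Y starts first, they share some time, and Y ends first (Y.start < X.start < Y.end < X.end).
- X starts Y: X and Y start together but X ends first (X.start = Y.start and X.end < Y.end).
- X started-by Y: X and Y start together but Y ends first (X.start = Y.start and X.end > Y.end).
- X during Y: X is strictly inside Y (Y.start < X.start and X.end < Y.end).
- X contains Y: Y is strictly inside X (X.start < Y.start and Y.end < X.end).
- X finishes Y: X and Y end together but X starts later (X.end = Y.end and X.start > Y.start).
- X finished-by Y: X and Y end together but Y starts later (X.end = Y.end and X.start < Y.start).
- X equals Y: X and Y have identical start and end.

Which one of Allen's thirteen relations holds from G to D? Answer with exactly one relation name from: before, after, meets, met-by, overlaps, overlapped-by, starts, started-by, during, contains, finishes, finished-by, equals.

G = [15:45, 19:45]; D = [12:55, 14:00].
Compare endpoints: G.start > D.start, G.start > D.end, G.end > D.start, G.end > D.end.
That pattern is 'after'.

after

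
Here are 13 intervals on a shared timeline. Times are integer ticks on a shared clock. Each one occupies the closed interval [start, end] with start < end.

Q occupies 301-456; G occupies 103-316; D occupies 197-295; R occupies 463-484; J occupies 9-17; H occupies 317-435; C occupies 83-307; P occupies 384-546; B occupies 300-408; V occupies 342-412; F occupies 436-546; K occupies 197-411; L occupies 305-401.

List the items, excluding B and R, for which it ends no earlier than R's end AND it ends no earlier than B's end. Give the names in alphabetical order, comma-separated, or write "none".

F, P

Conditions: its end is no earlier than R's end (X.end >= 484) AND its end is no earlier than B's end (X.end >= 408).
C: end 307 >= 484? ✗; end 307 >= 408? ✗ → no.
D: end 295 >= 484? ✗; end 295 >= 408? ✗ → no.
F: end 546 >= 484? ✓; end 546 >= 408? ✓ → yes.
G: end 316 >= 484? ✗; end 316 >= 408? ✗ → no.
H: end 435 >= 484? ✗; end 435 >= 408? ✓ → no.
J: end 17 >= 484? ✗; end 17 >= 408? ✗ → no.
K: end 411 >= 484? ✗; end 411 >= 408? ✓ → no.
L: end 401 >= 484? ✗; end 401 >= 408? ✗ → no.
P: end 546 >= 484? ✓; end 546 >= 408? ✓ → yes.
Q: end 456 >= 484? ✗; end 456 >= 408? ✓ → no.
V: end 412 >= 484? ✗; end 412 >= 408? ✓ → no.
Result: F, P.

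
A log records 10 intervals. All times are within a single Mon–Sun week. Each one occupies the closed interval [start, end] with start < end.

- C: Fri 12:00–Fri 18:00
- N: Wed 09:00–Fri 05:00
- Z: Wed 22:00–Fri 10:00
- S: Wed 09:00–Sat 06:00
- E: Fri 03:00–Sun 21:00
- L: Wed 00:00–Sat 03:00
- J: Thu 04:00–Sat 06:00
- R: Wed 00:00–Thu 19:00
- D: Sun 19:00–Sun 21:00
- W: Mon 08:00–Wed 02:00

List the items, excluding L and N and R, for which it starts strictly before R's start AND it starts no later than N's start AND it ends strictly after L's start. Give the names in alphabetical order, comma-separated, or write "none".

Conditions: its start is strictly before R's start (X.start < Wed 00:00) AND its start is no later than N's start (X.start <= Wed 09:00) AND its end is strictly after L's start (X.end > Wed 00:00).
C: start Fri 12:00 < Wed 00:00? ✗; start Fri 12:00 <= Wed 09:00? ✗; end Fri 18:00 > Wed 00:00? ✓ → no.
D: start Sun 19:00 < Wed 00:00? ✗; start Sun 19:00 <= Wed 09:00? ✗; end Sun 21:00 > Wed 00:00? ✓ → no.
E: start Fri 03:00 < Wed 00:00? ✗; start Fri 03:00 <= Wed 09:00? ✗; end Sun 21:00 > Wed 00:00? ✓ → no.
J: start Thu 04:00 < Wed 00:00? ✗; start Thu 04:00 <= Wed 09:00? ✗; end Sat 06:00 > Wed 00:00? ✓ → no.
S: start Wed 09:00 < Wed 00:00? ✗; start Wed 09:00 <= Wed 09:00? ✓; end Sat 06:00 > Wed 00:00? ✓ → no.
W: start Mon 08:00 < Wed 00:00? ✓; start Mon 08:00 <= Wed 09:00? ✓; end Wed 02:00 > Wed 00:00? ✓ → yes.
Z: start Wed 22:00 < Wed 00:00? ✗; start Wed 22:00 <= Wed 09:00? ✗; end Fri 10:00 > Wed 00:00? ✓ → no.
Result: W.

W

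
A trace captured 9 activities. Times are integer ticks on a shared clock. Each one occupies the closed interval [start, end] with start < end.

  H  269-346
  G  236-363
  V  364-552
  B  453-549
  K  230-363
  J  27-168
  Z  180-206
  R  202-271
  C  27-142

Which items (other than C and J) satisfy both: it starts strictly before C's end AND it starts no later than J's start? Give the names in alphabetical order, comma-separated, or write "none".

Conditions: its start is strictly before C's end (X.start < 142) AND its start is no later than J's start (X.start <= 27).
B: start 453 < 142? ✗; start 453 <= 27? ✗ → no.
G: start 236 < 142? ✗; start 236 <= 27? ✗ → no.
H: start 269 < 142? ✗; start 269 <= 27? ✗ → no.
K: start 230 < 142? ✗; start 230 <= 27? ✗ → no.
R: start 202 < 142? ✗; start 202 <= 27? ✗ → no.
V: start 364 < 142? ✗; start 364 <= 27? ✗ → no.
Z: start 180 < 142? ✗; start 180 <= 27? ✗ → no.
Result: none.

none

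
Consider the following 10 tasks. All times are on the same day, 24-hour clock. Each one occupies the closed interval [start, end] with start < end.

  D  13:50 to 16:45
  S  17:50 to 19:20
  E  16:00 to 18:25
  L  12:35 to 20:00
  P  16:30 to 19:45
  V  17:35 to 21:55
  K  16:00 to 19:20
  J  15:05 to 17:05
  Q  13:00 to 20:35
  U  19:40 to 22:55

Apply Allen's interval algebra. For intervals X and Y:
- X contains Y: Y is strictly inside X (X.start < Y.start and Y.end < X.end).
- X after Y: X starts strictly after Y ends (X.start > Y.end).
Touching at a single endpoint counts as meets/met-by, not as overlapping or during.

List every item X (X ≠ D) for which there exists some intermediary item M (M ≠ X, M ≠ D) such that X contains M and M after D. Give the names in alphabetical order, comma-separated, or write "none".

L, P, Q, V

Target D = [13:50, 16:45].
Intermediaries M with M after D: S, U, V.
Via S — items with X contains S: L, P, Q, V.
Via U — items with X contains U: none.
Via V — items with X contains V: none.
Union: L, P, Q, V.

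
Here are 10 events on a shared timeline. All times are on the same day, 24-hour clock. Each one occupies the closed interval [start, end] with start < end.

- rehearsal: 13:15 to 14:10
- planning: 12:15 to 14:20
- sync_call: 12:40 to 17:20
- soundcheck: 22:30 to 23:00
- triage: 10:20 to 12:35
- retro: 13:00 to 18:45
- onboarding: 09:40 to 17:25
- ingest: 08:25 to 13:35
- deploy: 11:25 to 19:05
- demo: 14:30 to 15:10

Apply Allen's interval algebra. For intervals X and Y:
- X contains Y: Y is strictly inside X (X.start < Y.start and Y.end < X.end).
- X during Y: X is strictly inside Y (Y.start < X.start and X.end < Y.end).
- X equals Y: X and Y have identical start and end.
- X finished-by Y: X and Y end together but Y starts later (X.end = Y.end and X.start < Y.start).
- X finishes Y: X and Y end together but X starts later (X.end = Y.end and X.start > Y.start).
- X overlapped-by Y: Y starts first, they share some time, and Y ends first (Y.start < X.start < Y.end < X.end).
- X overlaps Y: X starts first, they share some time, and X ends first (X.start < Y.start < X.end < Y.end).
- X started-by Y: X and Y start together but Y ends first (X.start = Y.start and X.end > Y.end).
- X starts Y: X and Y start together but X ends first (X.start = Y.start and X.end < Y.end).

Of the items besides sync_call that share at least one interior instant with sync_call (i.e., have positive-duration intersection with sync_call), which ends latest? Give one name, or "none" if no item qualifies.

Target sync_call = [12:40, 17:20].
demo [14:30, 15:10] → during → candidate.
deploy [11:25, 19:05] → contains → candidate.
ingest [08:25, 13:35] → overlaps → candidate.
onboarding [09:40, 17:25] → contains → candidate.
planning [12:15, 14:20] → overlaps → candidate.
rehearsal [13:15, 14:10] → during → candidate.
retro [13:00, 18:45] → overlapped-by → candidate.
soundcheck [22:30, 23:00] → after → excluded.
triage [10:20, 12:35] → before → excluded.
Among candidates, latest end is 19:05 → deploy.

deploy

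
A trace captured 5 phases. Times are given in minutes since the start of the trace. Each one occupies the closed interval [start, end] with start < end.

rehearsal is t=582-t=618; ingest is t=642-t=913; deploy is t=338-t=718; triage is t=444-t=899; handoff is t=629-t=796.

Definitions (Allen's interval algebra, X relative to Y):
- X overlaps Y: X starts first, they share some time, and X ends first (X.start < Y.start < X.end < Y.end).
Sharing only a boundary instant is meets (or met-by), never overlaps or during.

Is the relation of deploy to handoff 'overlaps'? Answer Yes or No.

Yes

deploy = [t=338, t=718], handoff = [t=629, t=796].
Actual relation of deploy to handoff: overlaps.
Asked whether 'overlaps' holds → Yes.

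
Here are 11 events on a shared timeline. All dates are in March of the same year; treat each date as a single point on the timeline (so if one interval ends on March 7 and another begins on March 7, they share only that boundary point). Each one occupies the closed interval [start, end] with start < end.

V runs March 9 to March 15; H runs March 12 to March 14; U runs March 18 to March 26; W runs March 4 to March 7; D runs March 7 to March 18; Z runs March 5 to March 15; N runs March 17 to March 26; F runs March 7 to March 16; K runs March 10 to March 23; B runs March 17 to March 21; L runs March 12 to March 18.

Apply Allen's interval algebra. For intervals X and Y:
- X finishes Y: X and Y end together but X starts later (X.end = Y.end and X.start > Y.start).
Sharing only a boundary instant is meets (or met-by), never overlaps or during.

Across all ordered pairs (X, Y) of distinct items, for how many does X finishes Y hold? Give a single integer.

3

Checking all 110 ordered pairs for relation 'finishes'; matching pairs in alphabetical order:
(L, D): L finishes D ✓
(U, N): U finishes N ✓
(V, Z): V finishes Z ✓
Count: 3.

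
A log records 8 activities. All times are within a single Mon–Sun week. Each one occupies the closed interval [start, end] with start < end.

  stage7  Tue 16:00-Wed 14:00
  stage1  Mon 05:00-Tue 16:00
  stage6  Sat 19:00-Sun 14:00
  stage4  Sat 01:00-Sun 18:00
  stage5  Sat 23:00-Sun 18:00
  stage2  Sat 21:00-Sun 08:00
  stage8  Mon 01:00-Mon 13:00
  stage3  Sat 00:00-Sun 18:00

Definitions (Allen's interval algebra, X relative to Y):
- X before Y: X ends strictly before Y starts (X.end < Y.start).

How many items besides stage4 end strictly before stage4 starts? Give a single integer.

3

Target stage4 = [Sat 01:00, Sun 18:00].
stage1 [Mon 05:00, Tue 16:00] → before → counts.
stage2 [Sat 21:00, Sun 08:00] → during → no.
stage3 [Sat 00:00, Sun 18:00] → finished-by → no.
stage5 [Sat 23:00, Sun 18:00] → finishes → no.
stage6 [Sat 19:00, Sun 14:00] → during → no.
stage7 [Tue 16:00, Wed 14:00] → before → counts.
stage8 [Mon 01:00, Mon 13:00] → before → counts.
Total: 3.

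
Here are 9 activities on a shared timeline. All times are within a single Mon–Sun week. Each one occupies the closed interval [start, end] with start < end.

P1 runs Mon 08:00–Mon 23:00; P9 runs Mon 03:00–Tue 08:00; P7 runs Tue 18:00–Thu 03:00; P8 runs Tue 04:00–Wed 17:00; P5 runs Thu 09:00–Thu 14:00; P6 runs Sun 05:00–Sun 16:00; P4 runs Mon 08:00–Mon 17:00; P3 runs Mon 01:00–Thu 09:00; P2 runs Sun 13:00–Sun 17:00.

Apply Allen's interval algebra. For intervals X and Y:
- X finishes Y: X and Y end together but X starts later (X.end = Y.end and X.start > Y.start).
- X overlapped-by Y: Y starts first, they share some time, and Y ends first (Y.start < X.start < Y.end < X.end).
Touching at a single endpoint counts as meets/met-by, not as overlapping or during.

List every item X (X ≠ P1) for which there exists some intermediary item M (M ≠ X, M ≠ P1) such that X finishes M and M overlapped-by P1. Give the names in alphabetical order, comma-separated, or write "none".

Target P1 = [Mon 08:00, Mon 23:00].
Intermediaries M with M overlapped-by P1: none.
Union: none.

none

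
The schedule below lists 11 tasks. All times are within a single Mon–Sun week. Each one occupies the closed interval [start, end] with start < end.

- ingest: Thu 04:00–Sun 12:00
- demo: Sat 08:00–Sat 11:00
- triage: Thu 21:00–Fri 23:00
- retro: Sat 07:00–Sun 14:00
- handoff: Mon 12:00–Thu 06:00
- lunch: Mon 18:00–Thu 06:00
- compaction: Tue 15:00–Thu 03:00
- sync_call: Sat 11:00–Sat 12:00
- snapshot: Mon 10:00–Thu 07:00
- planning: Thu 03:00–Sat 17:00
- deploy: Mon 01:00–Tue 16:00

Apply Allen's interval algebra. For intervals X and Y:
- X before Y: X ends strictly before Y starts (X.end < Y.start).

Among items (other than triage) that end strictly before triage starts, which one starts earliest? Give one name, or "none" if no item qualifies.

deploy

Target triage = [Thu 21:00, Fri 23:00].
compaction [Tue 15:00, Thu 03:00] → before → candidate.
demo [Sat 08:00, Sat 11:00] → after → excluded.
deploy [Mon 01:00, Tue 16:00] → before → candidate.
handoff [Mon 12:00, Thu 06:00] → before → candidate.
ingest [Thu 04:00, Sun 12:00] → contains → excluded.
lunch [Mon 18:00, Thu 06:00] → before → candidate.
planning [Thu 03:00, Sat 17:00] → contains → excluded.
retro [Sat 07:00, Sun 14:00] → after → excluded.
snapshot [Mon 10:00, Thu 07:00] → before → candidate.
sync_call [Sat 11:00, Sat 12:00] → after → excluded.
Among candidates, earliest start is Mon 01:00 → deploy.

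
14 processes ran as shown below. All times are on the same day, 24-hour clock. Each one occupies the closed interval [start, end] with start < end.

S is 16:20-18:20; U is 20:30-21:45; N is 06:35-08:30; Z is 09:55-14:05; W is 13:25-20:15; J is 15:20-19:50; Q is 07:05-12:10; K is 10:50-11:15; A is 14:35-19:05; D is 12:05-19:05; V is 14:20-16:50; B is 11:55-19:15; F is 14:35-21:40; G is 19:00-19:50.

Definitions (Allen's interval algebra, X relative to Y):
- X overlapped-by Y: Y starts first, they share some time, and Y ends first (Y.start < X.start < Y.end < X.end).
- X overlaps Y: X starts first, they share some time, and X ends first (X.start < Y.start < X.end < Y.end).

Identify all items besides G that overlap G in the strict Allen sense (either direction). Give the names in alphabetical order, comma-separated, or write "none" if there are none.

A, B, D

Target G = [19:00, 19:50].
A [14:35, 19:05] → overlaps → yes.
B [11:55, 19:15] → overlaps → yes.
D [12:05, 19:05] → overlaps → yes.
F [14:35, 21:40] → contains → no.
J [15:20, 19:50] → finished-by → no.
K [10:50, 11:15] → before → no.
N [06:35, 08:30] → before → no.
Q [07:05, 12:10] → before → no.
S [16:20, 18:20] → before → no.
U [20:30, 21:45] → after → no.
V [14:20, 16:50] → before → no.
W [13:25, 20:15] → contains → no.
Z [09:55, 14:05] → before → no.
Result: A, B, D.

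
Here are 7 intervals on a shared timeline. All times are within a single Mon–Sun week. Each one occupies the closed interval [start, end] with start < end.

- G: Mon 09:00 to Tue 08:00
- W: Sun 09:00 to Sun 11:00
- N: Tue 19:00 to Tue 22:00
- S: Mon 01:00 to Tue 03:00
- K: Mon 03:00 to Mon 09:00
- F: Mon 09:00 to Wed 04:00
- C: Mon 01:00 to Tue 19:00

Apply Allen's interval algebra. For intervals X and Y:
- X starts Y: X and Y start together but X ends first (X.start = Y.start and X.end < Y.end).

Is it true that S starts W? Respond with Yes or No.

No

S = [Mon 01:00, Tue 03:00], W = [Sun 09:00, Sun 11:00].
Actual relation of S to W: before.
Asked whether 'starts' holds → No.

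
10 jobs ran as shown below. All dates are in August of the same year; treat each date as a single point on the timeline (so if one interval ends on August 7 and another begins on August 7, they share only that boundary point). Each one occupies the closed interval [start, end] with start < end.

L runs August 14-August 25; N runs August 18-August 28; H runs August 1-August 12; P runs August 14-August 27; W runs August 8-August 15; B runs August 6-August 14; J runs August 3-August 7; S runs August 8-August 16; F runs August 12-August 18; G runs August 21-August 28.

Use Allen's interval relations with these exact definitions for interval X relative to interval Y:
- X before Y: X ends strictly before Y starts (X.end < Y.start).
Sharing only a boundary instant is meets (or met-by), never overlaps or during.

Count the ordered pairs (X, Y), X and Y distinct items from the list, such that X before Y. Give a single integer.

18

Checking all 90 ordered pairs for relation 'before'; matching pairs in alphabetical order:
(B, G): B before G ✓
(B, N): B before N ✓
(F, G): F before G ✓
(H, G): H before G ✓
(H, L): H before L ✓
(H, N): H before N ✓
(H, P): H before P ✓
(J, F): J before F ✓
(J, G): J before G ✓
(J, L): J before L ✓
(J, N): J before N ✓
(J, P): J before P ✓
(J, S): J before S ✓
(J, W): J before W ✓
(S, G): S before G ✓
(S, N): S before N ✓
(W, G): W before G ✓
(W, N): W before N ✓
Count: 18.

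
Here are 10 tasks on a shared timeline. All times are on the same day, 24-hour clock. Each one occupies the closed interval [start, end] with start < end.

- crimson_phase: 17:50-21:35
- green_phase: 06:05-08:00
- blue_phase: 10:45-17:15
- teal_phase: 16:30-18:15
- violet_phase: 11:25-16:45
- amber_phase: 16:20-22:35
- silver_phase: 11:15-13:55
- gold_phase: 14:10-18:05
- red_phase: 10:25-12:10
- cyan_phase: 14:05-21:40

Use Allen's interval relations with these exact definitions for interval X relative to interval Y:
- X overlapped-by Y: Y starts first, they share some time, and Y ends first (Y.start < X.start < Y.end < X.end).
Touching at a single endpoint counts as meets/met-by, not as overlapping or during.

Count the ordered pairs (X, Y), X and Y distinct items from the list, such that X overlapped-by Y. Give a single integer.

Checking all 90 ordered pairs for relation 'overlapped-by'; matching pairs in alphabetical order:
(amber_phase, blue_phase): amber_phase overlapped-by blue_phase ✓
(amber_phase, cyan_phase): amber_phase overlapped-by cyan_phase ✓
(amber_phase, gold_phase): amber_phase overlapped-by gold_phase ✓
(amber_phase, violet_phase): amber_phase overlapped-by violet_phase ✓
(blue_phase, red_phase): blue_phase overlapped-by red_phase ✓
(crimson_phase, gold_phase): crimson_phase overlapped-by gold_phase ✓
(crimson_phase, teal_phase): crimson_phase overlapped-by teal_phase ✓
(cyan_phase, blue_phase): cyan_phase overlapped-by blue_phase ✓
(cyan_phase, violet_phase): cyan_phase overlapped-by violet_phase ✓
(gold_phase, blue_phase): gold_phase overlapped-by blue_phase ✓
(gold_phase, violet_phase): gold_phase overlapped-by violet_phase ✓
(silver_phase, red_phase): silver_phase overlapped-by red_phase ✓
(teal_phase, blue_phase): teal_phase overlapped-by blue_phase ✓
(teal_phase, gold_phase): teal_phase overlapped-by gold_phase ✓
(teal_phase, violet_phase): teal_phase overlapped-by violet_phase ✓
(violet_phase, red_phase): violet_phase overlapped-by red_phase ✓
(violet_phase, silver_phase): violet_phase overlapped-by silver_phase ✓
Count: 17.

17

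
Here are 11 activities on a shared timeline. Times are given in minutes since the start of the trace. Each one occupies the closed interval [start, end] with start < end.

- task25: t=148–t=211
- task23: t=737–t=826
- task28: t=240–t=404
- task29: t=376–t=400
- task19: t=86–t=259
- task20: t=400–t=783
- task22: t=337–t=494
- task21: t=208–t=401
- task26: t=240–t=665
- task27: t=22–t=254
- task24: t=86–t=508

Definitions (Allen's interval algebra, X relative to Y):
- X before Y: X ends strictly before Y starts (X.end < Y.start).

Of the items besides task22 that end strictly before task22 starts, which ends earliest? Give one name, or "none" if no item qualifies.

task25

Target task22 = [t=337, t=494].
task19 [t=86, t=259] → before → candidate.
task20 [t=400, t=783] → overlapped-by → excluded.
task21 [t=208, t=401] → overlaps → excluded.
task23 [t=737, t=826] → after → excluded.
task24 [t=86, t=508] → contains → excluded.
task25 [t=148, t=211] → before → candidate.
task26 [t=240, t=665] → contains → excluded.
task27 [t=22, t=254] → before → candidate.
task28 [t=240, t=404] → overlaps → excluded.
task29 [t=376, t=400] → during → excluded.
Among candidates, earliest end is t=211 → task25.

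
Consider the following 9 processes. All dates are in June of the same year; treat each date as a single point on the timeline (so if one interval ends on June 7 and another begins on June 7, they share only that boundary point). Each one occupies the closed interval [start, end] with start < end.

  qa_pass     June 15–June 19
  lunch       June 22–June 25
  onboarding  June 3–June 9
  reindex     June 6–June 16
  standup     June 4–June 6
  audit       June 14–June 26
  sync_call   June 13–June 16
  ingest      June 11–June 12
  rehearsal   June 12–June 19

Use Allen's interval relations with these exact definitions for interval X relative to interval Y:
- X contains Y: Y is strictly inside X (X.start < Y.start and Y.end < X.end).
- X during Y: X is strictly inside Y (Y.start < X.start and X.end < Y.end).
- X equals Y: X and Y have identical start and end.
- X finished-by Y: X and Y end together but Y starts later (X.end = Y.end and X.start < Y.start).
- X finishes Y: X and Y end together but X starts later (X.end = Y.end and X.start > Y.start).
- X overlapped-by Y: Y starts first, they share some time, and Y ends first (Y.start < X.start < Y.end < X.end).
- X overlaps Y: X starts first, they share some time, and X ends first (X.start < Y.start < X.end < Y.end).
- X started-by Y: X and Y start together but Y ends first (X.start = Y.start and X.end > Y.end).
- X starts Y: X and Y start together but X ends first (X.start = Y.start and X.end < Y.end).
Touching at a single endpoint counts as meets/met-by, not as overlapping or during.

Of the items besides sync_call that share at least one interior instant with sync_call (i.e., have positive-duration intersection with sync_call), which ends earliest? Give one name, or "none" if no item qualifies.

Target sync_call = [June 13, June 16].
audit [June 14, June 26] → overlapped-by → candidate.
ingest [June 11, June 12] → before → excluded.
lunch [June 22, June 25] → after → excluded.
onboarding [June 3, June 9] → before → excluded.
qa_pass [June 15, June 19] → overlapped-by → candidate.
rehearsal [June 12, June 19] → contains → candidate.
reindex [June 6, June 16] → finished-by → candidate.
standup [June 4, June 6] → before → excluded.
Among candidates, earliest end is June 16 → reindex.

reindex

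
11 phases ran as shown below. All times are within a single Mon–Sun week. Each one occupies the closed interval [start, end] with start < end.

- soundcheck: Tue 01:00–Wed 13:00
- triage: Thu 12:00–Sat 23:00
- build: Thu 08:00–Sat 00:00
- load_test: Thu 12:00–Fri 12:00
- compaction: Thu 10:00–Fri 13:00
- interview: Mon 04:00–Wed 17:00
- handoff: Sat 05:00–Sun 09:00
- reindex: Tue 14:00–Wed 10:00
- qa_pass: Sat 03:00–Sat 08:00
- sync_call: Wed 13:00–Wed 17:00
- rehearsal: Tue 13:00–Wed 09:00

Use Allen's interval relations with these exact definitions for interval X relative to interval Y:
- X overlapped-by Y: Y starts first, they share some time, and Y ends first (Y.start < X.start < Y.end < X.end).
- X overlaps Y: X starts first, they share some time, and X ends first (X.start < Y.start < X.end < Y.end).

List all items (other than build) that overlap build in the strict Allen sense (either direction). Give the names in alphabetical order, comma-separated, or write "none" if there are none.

Target build = [Thu 08:00, Sat 00:00].
compaction [Thu 10:00, Fri 13:00] → during → no.
handoff [Sat 05:00, Sun 09:00] → after → no.
interview [Mon 04:00, Wed 17:00] → before → no.
load_test [Thu 12:00, Fri 12:00] → during → no.
qa_pass [Sat 03:00, Sat 08:00] → after → no.
rehearsal [Tue 13:00, Wed 09:00] → before → no.
reindex [Tue 14:00, Wed 10:00] → before → no.
soundcheck [Tue 01:00, Wed 13:00] → before → no.
sync_call [Wed 13:00, Wed 17:00] → before → no.
triage [Thu 12:00, Sat 23:00] → overlapped-by → yes.
Result: triage.

triage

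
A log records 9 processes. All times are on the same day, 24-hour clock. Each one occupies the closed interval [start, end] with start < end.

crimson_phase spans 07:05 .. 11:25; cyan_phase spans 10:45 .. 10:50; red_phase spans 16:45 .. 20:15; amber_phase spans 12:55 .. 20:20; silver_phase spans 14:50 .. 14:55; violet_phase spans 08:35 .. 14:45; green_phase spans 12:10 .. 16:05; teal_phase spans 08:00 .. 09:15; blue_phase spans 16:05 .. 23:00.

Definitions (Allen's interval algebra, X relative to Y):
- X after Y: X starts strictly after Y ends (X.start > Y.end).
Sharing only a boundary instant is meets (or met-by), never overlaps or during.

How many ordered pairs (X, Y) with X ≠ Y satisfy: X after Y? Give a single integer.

Checking all 72 ordered pairs for relation 'after'; matching pairs in alphabetical order:
(amber_phase, crimson_phase): amber_phase after crimson_phase ✓
(amber_phase, cyan_phase): amber_phase after cyan_phase ✓
(amber_phase, teal_phase): amber_phase after teal_phase ✓
(blue_phase, crimson_phase): blue_phase after crimson_phase ✓
(blue_phase, cyan_phase): blue_phase after cyan_phase ✓
(blue_phase, silver_phase): blue_phase after silver_phase ✓
(blue_phase, teal_phase): blue_phase after teal_phase ✓
(blue_phase, violet_phase): blue_phase after violet_phase ✓
(cyan_phase, teal_phase): cyan_phase after teal_phase ✓
(green_phase, crimson_phase): green_phase after crimson_phase ✓
(green_phase, cyan_phase): green_phase after cyan_phase ✓
(green_phase, teal_phase): green_phase after teal_phase ✓
(red_phase, crimson_phase): red_phase after crimson_phase ✓
(red_phase, cyan_phase): red_phase after cyan_phase ✓
(red_phase, green_phase): red_phase after green_phase ✓
(red_phase, silver_phase): red_phase after silver_phase ✓
(red_phase, teal_phase): red_phase after teal_phase ✓
(red_phase, violet_phase): red_phase after violet_phase ✓
(silver_phase, crimson_phase): silver_phase after crimson_phase ✓
(silver_phase, cyan_phase): silver_phase after cyan_phase ✓
(silver_phase, teal_phase): silver_phase after teal_phase ✓
(silver_phase, violet_phase): silver_phase after violet_phase ✓
Count: 22.

22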